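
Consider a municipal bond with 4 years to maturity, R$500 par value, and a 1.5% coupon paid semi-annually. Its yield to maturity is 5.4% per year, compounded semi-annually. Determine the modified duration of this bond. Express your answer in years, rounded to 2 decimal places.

Periodic yield y = 0.027. First find Macaulay duration:
  t   CF        PV=CF/(1+0.027)^t    t·PV
  1         3.75         3.6514         3.6514
  2         3.75         3.5554         7.1108
  3         3.75         3.4619        10.3858
  4         3.75         3.3709        13.4837
  5         3.75         3.2823        16.4115
  6         3.75         3.1960        19.1761
  7         3.75         3.1120        21.7839
  8       503.75       407.0535     3,256.4281
  Σ                    430.6835     3,348.4315
P = 430.6835; Macaulay duration = 3,348.4315 / 430.6835 = 7.77469 half-year periods = 3.88735 years.
Modified duration = D_Mac / (1 + y) = 3.88735 / 1.027 = 3.78515 years.

3.79 years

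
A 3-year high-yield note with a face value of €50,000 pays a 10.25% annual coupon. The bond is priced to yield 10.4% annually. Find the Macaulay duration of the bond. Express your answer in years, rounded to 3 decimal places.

Periodic yield y = 0.104. Discount each cash flow and weight by its year:
  t   CF        PV=CF/(1+0.104)^t    t·PV
  1     5,125.00     4,642.2101     4,642.2101
  2     5,125.00     4,204.9005     8,409.8010
  3    55,125.00    40,967.6811   122,903.0433
  Σ                 49,814.7917   135,955.0545
Price P = Σ PV = 49,814.7917.
Macaulay duration = Σ(t·PV) / P = 135,955.0545 / 49,814.7917 = 2.72921 years.

2.729 years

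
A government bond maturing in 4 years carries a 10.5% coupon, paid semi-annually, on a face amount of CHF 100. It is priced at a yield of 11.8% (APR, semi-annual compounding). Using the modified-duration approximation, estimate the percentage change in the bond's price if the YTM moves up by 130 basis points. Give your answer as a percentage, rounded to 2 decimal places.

-4.11%

Periodic yield y = 0.059. Modified duration first:
  t   CF        PV=CF/(1+0.059)^t    t·PV
  1         5.25         4.9575         4.9575
  2         5.25         4.6813         9.3626
  3         5.25         4.4205        13.2615
  4         5.25         4.1742        16.6969
  5         5.25         3.9417        19.7083
  6         5.25         3.7221        22.3324
  7         5.25         3.5147        24.6029
  8       105.25        66.5357       532.2852
  Σ                     95.9476       643.2073
P = 95.9476; D_Mac = 6.70373 half-year periods = 3.35187 yrs; D_mod = 3.35187/(1+0.059) = 3.16512 yrs.
ΔP/P ≈ -D_mod · Δy = -3.16512 × (+0.013) = -0.041147 = -4.1147%.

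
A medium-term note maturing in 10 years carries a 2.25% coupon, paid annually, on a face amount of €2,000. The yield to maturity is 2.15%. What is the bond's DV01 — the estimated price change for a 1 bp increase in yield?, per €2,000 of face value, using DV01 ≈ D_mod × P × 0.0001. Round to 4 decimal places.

Periodic yield y = 0.0215.
  t   CF        PV=CF/(1+0.0215)^t    t·PV
  1        45.00        44.0529        44.0529
  2        45.00        43.1257        86.2513
  3        45.00        42.2180       126.6539
  4        45.00        41.3294       165.3176
  5        45.00        40.4595       202.2976
  6        45.00        39.6079       237.6477
  7        45.00        38.7743       271.4201
  8        45.00        37.9582       303.6656
  9        45.00        37.1593       334.4334
  10    2,045.00     1,653.1399    16,531.3988
  Σ                  2,017.8250    18,303.1388
P = 2,017.8250; D_Mac = 9.07073 yrs; D_mod = 8.87981 yrs.
DV01 ≈ 8.87981 × 2,017.8250 × 0.0001 = 1.791790.

€1.7918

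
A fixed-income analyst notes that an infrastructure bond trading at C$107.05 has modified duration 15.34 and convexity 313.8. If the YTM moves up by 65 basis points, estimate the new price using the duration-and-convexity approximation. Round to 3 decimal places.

Duration effect: -D_mod·Δy = -15.34 × (+0.0065) = -0.099710
Convexity effect: ½·C·(Δy)² = 0.5 × 313.8 × (0.0065)² = +0.006629025
ΔP/P ≈ -0.099710 + 0.006629025 = -0.093080975
New price ≈ 107.05 × (1 - 0.093080975) = 97.08568162625.

C$97.086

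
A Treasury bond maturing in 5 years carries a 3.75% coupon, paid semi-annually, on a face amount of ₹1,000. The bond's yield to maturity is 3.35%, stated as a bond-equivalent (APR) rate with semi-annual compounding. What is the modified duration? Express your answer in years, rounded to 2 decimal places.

4.53 years

Periodic yield y = 0.01675. First find Macaulay duration:
  t   CF        PV=CF/(1+0.01675)^t    t·PV
  1        18.75        18.4411        18.4411
  2        18.75        18.1373        36.2746
  3        18.75        17.8385        53.5155
  4        18.75        17.5446        70.1786
  5        18.75        17.2556        86.2781
  6        18.75        16.9713       101.8281
  7        18.75        16.6918       116.8423
  8        18.75        16.4168       131.3342
  9        18.75        16.1463       145.3169
  10    1,018.75       862.8311     8,628.3114
  Σ                  1,018.2745     9,388.3208
P = 1,018.2745; Macaulay duration = 9,388.3208 / 1,018.2745 = 9.21983 half-year periods = 4.60992 years.
Modified duration = D_Mac / (1 + y) = 4.60992 / 1.01675 = 4.53397 years.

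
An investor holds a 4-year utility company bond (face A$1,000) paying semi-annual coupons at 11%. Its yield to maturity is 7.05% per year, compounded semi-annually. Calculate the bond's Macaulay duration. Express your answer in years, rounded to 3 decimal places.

3.388 years

Periodic yield y = 0.03525. Discount each cash flow and weight by its period:
  t   CF        PV=CF/(1+0.03525)^t    t·PV
  1        55.00        53.1273        53.1273
  2        55.00        51.3183       102.6366
  3        55.00        49.5709       148.7128
  4        55.00        47.8830       191.5322
  5        55.00        46.2526       231.2632
  6        55.00        44.6777       268.0665
  7        55.00        43.1565       302.0954
  8     1,055.00       799.6327     6,397.0616
  Σ                  1,135.6191     7,694.4954
Price P = Σ PV = 1,135.6191.
Macaulay duration = Σ(t·PV) / P = 7,694.4954 / 1,135.6191 = 6.77560 half-year periods.
In years: 6.77560 / 2 = 3.38780 years.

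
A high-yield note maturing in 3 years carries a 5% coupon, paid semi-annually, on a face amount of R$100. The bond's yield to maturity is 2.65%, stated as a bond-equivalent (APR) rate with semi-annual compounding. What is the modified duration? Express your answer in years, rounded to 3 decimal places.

2.793 years

Periodic yield y = 0.01325. First find Macaulay duration:
  t   CF        PV=CF/(1+0.01325)^t    t·PV
  1         2.50         2.4673         2.4673
  2         2.50         2.4350         4.8701
  3         2.50         2.4032         7.2096
  4         2.50         2.3718         9.4871
  5         2.50         2.3408        11.7038
  6       102.50        94.7162       568.2971
  Σ                    106.7343       604.0350
P = 106.7343; Macaulay duration = 604.0350 / 106.7343 = 5.65924 half-year periods = 2.82962 years.
Modified duration = D_Mac / (1 + y) = 2.82962 / 1.01325 = 2.79262 years.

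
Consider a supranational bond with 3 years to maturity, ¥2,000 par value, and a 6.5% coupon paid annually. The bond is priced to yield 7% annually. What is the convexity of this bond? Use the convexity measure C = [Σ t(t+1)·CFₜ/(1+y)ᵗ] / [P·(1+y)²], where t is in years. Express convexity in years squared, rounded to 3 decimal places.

9.642

With y = 0.07:
  t   CF        PV=CF/(1+0.07)^t    t·PV        t(t+1)·PV
  1       130.00       121.4953       121.4953         242.9907
  2       130.00       113.5470       227.0941         681.2822
  3     2,130.00     1,738.7145     5,216.1434      20,864.5737
  Σ                  1,973.7568     5,564.7328      21,788.8466
P = 1,973.7568.
Convexity = Σ t(t+1)·PV / [P·(1+y)²] = 21,788.8466 / (1,973.7568 × 1.144900) = 9.64213.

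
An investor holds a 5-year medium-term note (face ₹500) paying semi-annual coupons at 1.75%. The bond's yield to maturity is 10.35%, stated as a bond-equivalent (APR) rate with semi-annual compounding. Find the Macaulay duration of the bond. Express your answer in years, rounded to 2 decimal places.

Periodic yield y = 0.05175. Discount each cash flow and weight by its period:
  t   CF        PV=CF/(1+0.05175)^t    t·PV
  1        4.375         4.1597         4.1597
  2        4.375         3.9551         7.9101
  3        4.375         3.7605        11.2814
  4        4.375         3.5754        14.3017
  5        4.375         3.3995        16.9975
  6        4.375         3.2322        19.3934
  7        4.375         3.0732        21.5124
  8        4.375         2.9220        23.3759
  9        4.375         2.7782        25.0039
  10     504.375       304.5288     3,045.2878
  Σ                    335.3846     3,189.2238
Price P = Σ PV = 335.3846.
Macaulay duration = Σ(t·PV) / P = 3,189.2238 / 335.3846 = 9.50915 half-year periods.
In years: 9.50915 / 2 = 4.75458 years.

4.75 years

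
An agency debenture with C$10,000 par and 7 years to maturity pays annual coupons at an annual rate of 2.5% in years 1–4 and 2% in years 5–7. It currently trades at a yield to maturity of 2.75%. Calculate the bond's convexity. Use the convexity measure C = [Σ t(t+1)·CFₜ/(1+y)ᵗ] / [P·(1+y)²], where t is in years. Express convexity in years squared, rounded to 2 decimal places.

With y = 0.0275:
  t   CF        PV=CF/(1+0.0275)^t    t·PV        t(t+1)·PV
  1       250.00       243.3090       243.3090         486.6180
  2       250.00       236.7971       473.5942       1,420.7825
  3       250.00       230.4594       691.3783       2,765.5134
  4       250.00       224.2914       897.1657       4,485.8287
  5       200.00       174.6308       873.1540       5,238.9240
  6       200.00       169.9570     1,019.7419       7,138.1933
  7    10,200.00     8,435.8210    59,050.7473     472,405.9783
  Σ                  9,715.2658    63,249.0904     493,941.8381
P = 9,715.2658.
Convexity = Σ t(t+1)·PV / [P·(1+y)²] = 493,941.8381 / (9,715.2658 × 1.055756) = 48.15678.

48.16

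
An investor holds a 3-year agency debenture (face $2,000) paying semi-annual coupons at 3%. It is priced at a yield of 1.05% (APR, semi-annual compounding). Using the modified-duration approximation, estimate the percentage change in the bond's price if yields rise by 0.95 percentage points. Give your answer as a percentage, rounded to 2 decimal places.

Periodic yield y = 0.00525. Modified duration first:
  t   CF        PV=CF/(1+0.00525)^t    t·PV
  1        30.00        29.8433        29.8433
  2        30.00        29.6875        59.3749
  3        30.00        29.5324        88.5973
  4        30.00        29.3782       117.5127
  5        30.00        29.2248       146.1238
  6     2,030.00     1,967.2137    11,803.2824
  Σ                  2,114.8799    12,244.7344
P = 2,114.8799; D_Mac = 5.78980 half-year periods = 2.89490 yrs; D_mod = 2.89490/(1+0.00525) = 2.87978 yrs.
ΔP/P ≈ -D_mod · Δy = -2.87978 × (+0.0095) = -0.027358 = -2.7358%.

-2.74%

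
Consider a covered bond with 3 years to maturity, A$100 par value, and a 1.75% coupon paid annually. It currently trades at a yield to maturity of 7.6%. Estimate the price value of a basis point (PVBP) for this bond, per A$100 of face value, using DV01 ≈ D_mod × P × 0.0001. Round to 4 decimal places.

Periodic yield y = 0.076.
  t   CF        PV=CF/(1+0.076)^t    t·PV
  1         1.75         1.6264         1.6264
  2         1.75         1.5115         3.0230
  3       101.75        81.6766       245.0298
  Σ                     84.8145       249.6792
P = 84.8145; D_Mac = 2.94383 yrs; D_mod = 2.73590 yrs.
DV01 ≈ 2.73590 × 84.8145 × 0.0001 = 0.023204.

A$0.0232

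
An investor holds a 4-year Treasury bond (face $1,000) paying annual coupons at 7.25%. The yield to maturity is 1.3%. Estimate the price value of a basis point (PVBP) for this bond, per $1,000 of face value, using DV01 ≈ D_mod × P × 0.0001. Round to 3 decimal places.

Periodic yield y = 0.013.
  t   CF        PV=CF/(1+0.013)^t    t·PV
  1        72.50        71.5696        71.5696
  2        72.50        70.6511       141.3023
  3        72.50        69.7445       209.2334
  4     1,072.50     1,018.4964     4,073.9858
  Σ                  1,230.4616     4,496.0910
P = 1,230.4616; D_Mac = 3.65399 yrs; D_mod = 3.60709 yrs.
DV01 ≈ 3.60709 × 1,230.4616 × 0.0001 = 0.443839.

$0.444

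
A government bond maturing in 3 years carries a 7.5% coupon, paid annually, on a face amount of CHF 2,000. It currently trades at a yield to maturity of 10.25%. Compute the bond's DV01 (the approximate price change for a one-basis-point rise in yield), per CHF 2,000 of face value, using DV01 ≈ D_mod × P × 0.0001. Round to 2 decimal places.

CHF 0.47

Periodic yield y = 0.1025.
  t   CF        PV=CF/(1+0.1025)^t    t·PV
  1       150.00       136.0544       136.0544
  2       150.00       123.4054       246.8107
  3     2,150.00     1,604.3631     4,813.0893
  Σ                  1,863.8229     5,195.9545
P = 1,863.8229; D_Mac = 2.78779 yrs; D_mod = 2.52861 yrs.
DV01 ≈ 2.52861 × 1,863.8229 × 0.0001 = 0.471288.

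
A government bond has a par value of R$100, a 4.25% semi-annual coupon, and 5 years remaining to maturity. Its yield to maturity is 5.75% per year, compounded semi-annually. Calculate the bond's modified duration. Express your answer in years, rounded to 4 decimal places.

4.4117 years

Periodic yield y = 0.02875. First find Macaulay duration:
  t   CF        PV=CF/(1+0.02875)^t    t·PV
  1        2.125         2.0656         2.0656
  2        2.125         2.0079         4.0158
  3        2.125         1.9518         5.8553
  4        2.125         1.8972         7.5889
  5        2.125         1.8442         9.2210
  6        2.125         1.7927        10.7560
  7        2.125         1.7426        12.1980
  8        2.125         1.6939        13.5510
  9        2.125         1.6465        14.8188
  10     102.125        76.9190       769.1899
  Σ                     93.5613       849.2603
P = 93.5613; Macaulay duration = 849.2603 / 93.5613 = 9.07704 half-year periods = 4.53852 years.
Modified duration = D_Mac / (1 + y) = 4.53852 / 1.02875 = 4.41169 years.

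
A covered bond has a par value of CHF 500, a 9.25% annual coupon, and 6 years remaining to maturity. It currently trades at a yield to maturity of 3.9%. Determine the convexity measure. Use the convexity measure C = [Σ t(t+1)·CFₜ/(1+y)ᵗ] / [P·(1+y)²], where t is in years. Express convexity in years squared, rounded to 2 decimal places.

With y = 0.039:
  t   CF        PV=CF/(1+0.039)^t    t·PV        t(t+1)·PV
  1        46.25        44.5140        44.5140          89.0279
  2        46.25        42.8431        85.6862         257.0585
  3        46.25        41.2349       123.7047         494.8190
  4        46.25        39.6871       158.7485         793.7423
  5        46.25        38.1974       190.9871       1,145.9225
  6       546.25       434.2083     2,605.2501      18,236.7504
  Σ                    640.6848     3,208.8905      21,017.3206
P = 640.6848.
Convexity = Σ t(t+1)·PV / [P·(1+y)²] = 21,017.3206 / (640.6848 × 1.079521) = 30.38798.

30.39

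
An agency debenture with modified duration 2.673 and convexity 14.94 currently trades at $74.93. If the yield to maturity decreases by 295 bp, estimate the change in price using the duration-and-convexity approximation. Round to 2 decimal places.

+$6.40

Duration effect: -D_mod·Δy = -2.673 × (-0.0295) = +0.0788535
Convexity effect: ½·C·(Δy)² = 0.5 × 14.94 × (-0.0295)² = +0.0065007675
ΔP/P ≈ +0.0788535 + 0.0065007675 = +0.0853542675
ΔP ≈ 74.93 × (+0.0853542675) = +6.395595263775.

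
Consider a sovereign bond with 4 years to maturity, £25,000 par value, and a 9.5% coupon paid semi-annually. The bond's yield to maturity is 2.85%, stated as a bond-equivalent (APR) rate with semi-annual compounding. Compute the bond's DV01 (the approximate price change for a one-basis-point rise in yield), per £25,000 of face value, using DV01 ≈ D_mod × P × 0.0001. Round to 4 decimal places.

Periodic yield y = 0.01425.
  t   CF        PV=CF/(1+0.01425)^t    t·PV
  1     1,187.50     1,170.8159     1,170.8159
  2     1,187.50     1,154.3662     2,308.7323
  3     1,187.50     1,138.1476     3,414.4427
  4     1,187.50     1,122.1568     4,488.6273
  5     1,187.50     1,106.3908     5,531.9538
  6     1,187.50     1,090.8462     6,545.0772
  7     1,187.50     1,075.5200     7,528.6402
  8    26,187.50    23,384.8134   187,078.5074
  Σ                 31,243.0568   218,066.7967
P = 31,243.0568; D_Mac = 6.97969 half-year periods = 3.48984 yrs; D_mod = 3.44081 yrs.
DV01 ≈ 3.44081 × 31,243.0568 × 0.0001 = 10.750150.

£10.7502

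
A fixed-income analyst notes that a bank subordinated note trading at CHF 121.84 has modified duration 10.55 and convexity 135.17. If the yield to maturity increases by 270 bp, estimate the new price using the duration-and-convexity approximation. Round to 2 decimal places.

CHF 93.14

Duration effect: -D_mod·Δy = -10.55 × (+0.027) = -0.284850
Convexity effect: ½·C·(Δy)² = 0.5 × 135.17 × (0.027)² = +0.049269465
ΔP/P ≈ -0.284850 + 0.049269465 = -0.235580535
New price ≈ 121.84 × (1 - 0.235580535) = 93.1368676156.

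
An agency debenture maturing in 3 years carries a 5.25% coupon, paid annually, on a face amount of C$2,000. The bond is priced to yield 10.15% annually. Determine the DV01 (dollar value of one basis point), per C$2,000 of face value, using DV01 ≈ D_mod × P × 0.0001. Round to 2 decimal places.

Periodic yield y = 0.1015.
  t   CF        PV=CF/(1+0.1015)^t    t·PV
  1       105.00        95.3246        95.3246
  2       105.00        86.5407       173.0814
  3     2,105.00     1,575.0654     4,725.1962
  Σ                  1,756.9307     4,993.6022
P = 1,756.9307; D_Mac = 2.84223 yrs; D_mod = 2.58033 yrs.
DV01 ≈ 2.58033 × 1,756.9307 × 0.0001 = 0.453346.

C$0.45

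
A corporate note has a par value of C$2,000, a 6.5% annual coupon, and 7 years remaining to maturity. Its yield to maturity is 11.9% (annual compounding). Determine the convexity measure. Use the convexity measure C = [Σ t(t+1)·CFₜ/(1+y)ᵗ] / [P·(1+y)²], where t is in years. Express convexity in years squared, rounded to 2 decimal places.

33.38

With y = 0.119:
  t   CF        PV=CF/(1+0.119)^t    t·PV        t(t+1)·PV
  1       130.00       116.1752       116.1752         232.3503
  2       130.00       103.8205       207.6410         622.9231
  3       130.00        92.7797       278.3392       1,113.3567
  4       130.00        82.9131       331.6523       1,658.2614
  5       130.00        74.0957       370.4784       2,222.8706
  6       130.00        66.2160       397.2959       2,781.0713
  7     2,130.00       969.5473     6,786.8310      54,294.6484
  Σ                  1,505.5474     8,488.4130      62,925.4818
P = 1,505.5474.
Convexity = Σ t(t+1)·PV / [P·(1+y)²] = 62,925.4818 / (1,505.5474 × 1.252161) = 33.37889.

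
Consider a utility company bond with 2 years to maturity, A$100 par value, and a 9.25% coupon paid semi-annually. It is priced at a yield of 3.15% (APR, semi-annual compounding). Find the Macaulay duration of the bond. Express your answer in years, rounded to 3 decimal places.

Periodic yield y = 0.01575. Discount each cash flow and weight by its period:
  t   CF        PV=CF/(1+0.01575)^t    t·PV
  1        4.625         4.5533         4.5533
  2        4.625         4.4827         8.9654
  3        4.625         4.4132        13.2395
  4      104.625        98.2852       393.1408
  Σ                    111.7344       419.8990
Price P = Σ PV = 111.7344.
Macaulay duration = Σ(t·PV) / P = 419.8990 / 111.7344 = 3.75801 half-year periods.
In years: 3.75801 / 2 = 1.87901 years.

1.879 years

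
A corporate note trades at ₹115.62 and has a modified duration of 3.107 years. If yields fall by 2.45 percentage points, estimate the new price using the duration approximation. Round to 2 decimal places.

₹124.42

Duration approximation: ΔP/P ≈ -D_mod · Δy = -3.107 × (-0.0245) = +0.0761215.
New price ≈ 115.62 × (1 + 0.0761215) = 124.42116783.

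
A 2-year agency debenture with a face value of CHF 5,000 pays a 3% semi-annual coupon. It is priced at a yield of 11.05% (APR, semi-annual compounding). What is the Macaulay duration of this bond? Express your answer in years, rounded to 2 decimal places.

Periodic yield y = 0.05525. Discount each cash flow and weight by its period:
  t   CF        PV=CF/(1+0.05525)^t    t·PV
  1        75.00        71.0732        71.0732
  2        75.00        67.3520       134.7040
  3        75.00        63.8256       191.4769
  4     5,075.00     4,092.7442    16,370.9769
  Σ                  4,294.9951    16,768.2310
Price P = Σ PV = 4,294.9951.
Macaulay duration = Σ(t·PV) / P = 16,768.2310 / 4,294.9951 = 3.90413 half-year periods.
In years: 3.90413 / 2 = 1.95207 years.

1.95 years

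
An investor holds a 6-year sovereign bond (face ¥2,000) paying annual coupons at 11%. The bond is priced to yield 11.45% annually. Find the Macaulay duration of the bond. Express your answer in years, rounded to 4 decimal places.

4.6826 years

Periodic yield y = 0.1145. Discount each cash flow and weight by its year:
  t   CF        PV=CF/(1+0.1145)^t    t·PV
  1       220.00       197.3979       197.3979
  2       220.00       177.1179       354.2359
  3       220.00       158.9214       476.7643
  4       220.00       142.5944       570.3775
  5       220.00       127.9447       639.7235
  6     2,220.00     1,158.4373     6,950.6239
  Σ                  1,962.4137     9,189.1230
Price P = Σ PV = 1,962.4137.
Macaulay duration = Σ(t·PV) / P = 9,189.1230 / 1,962.4137 = 4.68256 years.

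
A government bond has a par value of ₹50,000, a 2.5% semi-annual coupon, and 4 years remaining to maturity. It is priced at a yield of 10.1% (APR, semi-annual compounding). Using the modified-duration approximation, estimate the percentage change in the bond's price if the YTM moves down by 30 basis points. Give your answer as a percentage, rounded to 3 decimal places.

Periodic yield y = 0.0505. Modified duration first:
  t   CF        PV=CF/(1+0.0505)^t    t·PV
  1       625.00       594.9548       594.9548
  2       625.00       566.3539     1,132.7078
  3       625.00       539.1279     1,617.3838
  4       625.00       513.2108     2,052.8432
  5       625.00       488.5396     2,442.6978
  6       625.00       465.0543     2,790.3259
  7       625.00       442.6981     3,098.8864
  8    50,625.00    34,134.7387   273,077.9093
  Σ                 37,744.6780   286,807.7091
P = 37,744.6780; D_Mac = 7.59863 half-year periods = 3.79931 yrs; D_mod = 3.79931/(1+0.0505) = 3.61667 yrs.
ΔP/P ≈ -D_mod · Δy = -3.61667 × (-0.003) = +0.010850 = +1.0850%.

+1.085%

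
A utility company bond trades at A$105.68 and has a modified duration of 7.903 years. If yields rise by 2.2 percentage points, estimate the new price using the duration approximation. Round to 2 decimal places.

Duration approximation: ΔP/P ≈ -D_mod · Δy = -7.903 × (+0.022) = -0.173866.
New price ≈ 105.68 × (1 - 0.173866) = 87.30584112.

A$87.31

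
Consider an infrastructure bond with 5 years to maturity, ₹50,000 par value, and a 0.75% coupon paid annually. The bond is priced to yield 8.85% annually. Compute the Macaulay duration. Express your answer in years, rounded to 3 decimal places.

Periodic yield y = 0.0885. Discount each cash flow and weight by its year:
  t   CF        PV=CF/(1+0.0885)^t    t·PV
  1       375.00       344.5108       344.5108
  2       375.00       316.5005       633.0010
  3       375.00       290.7676       872.3027
  4       375.00       267.1268     1,068.5074
  5    50,375.00    32,966.5039   164,832.5194
  Σ                 34,185.4096   167,750.8412
Price P = Σ PV = 34,185.4096.
Macaulay duration = Σ(t·PV) / P = 167,750.8412 / 34,185.4096 = 4.90709 years.

4.907 years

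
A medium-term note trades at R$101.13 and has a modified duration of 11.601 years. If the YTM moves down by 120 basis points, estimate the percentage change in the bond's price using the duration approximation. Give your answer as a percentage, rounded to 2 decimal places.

Duration approximation: ΔP/P ≈ -D_mod · Δy = -11.601 × (-0.012) = +0.139212.
As a percentage: +13.9212%.

+13.92%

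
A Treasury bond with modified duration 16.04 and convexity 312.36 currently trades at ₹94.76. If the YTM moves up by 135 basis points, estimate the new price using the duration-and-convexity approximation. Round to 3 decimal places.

Duration effect: -D_mod·Δy = -16.04 × (+0.0135) = -0.216540
Convexity effect: ½·C·(Δy)² = 0.5 × 312.36 × (0.0135)² = +0.028463805
ΔP/P ≈ -0.216540 + 0.028463805 = -0.188076195
New price ≈ 94.76 × (1 - 0.188076195) = 76.9378997618.

₹76.938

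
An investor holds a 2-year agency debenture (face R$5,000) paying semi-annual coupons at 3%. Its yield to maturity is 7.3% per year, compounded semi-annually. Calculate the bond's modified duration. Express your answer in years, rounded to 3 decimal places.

1.885 years

Periodic yield y = 0.0365. First find Macaulay duration:
  t   CF        PV=CF/(1+0.0365)^t    t·PV
  1        75.00        72.3589        72.3589
  2        75.00        69.8108       139.6216
  3        75.00        67.3524       202.0573
  4     5,075.00     4,397.0238    17,588.0954
  Σ                  4,606.5460    18,002.1332
P = 4,606.5460; Macaulay duration = 18,002.1332 / 4,606.5460 = 3.90795 half-year periods = 1.95397 years.
Modified duration = D_Mac / (1 + y) = 1.95397 / 1.0365 = 1.88516 years.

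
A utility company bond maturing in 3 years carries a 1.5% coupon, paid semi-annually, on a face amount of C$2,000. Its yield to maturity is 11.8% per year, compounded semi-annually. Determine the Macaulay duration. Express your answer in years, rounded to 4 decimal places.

2.9339 years

Periodic yield y = 0.059. Discount each cash flow and weight by its period:
  t   CF        PV=CF/(1+0.059)^t    t·PV
  1        15.00        14.1643        14.1643
  2        15.00        13.3752        26.7503
  3        15.00        12.6300        37.8900
  4        15.00        11.9263        47.7054
  5        15.00        11.2619        56.3095
  6     2,015.00     1,428.5626     8,571.3759
  Σ                  1,491.9204     8,754.1954
Price P = Σ PV = 1,491.9204.
Macaulay duration = Σ(t·PV) / P = 8,754.1954 / 1,491.9204 = 5.86774 half-year periods.
In years: 5.86774 / 2 = 2.93387 years.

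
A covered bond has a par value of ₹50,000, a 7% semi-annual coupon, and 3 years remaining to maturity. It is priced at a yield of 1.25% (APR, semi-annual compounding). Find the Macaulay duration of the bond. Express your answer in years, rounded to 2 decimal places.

2.78 years

Periodic yield y = 0.00625. Discount each cash flow and weight by its period:
  t   CF        PV=CF/(1+0.00625)^t    t·PV
  1     1,750.00     1,739.1304     1,739.1304
  2     1,750.00     1,728.3284     3,456.6568
  3     1,750.00     1,717.5934     5,152.7803
  4     1,750.00     1,706.9251     6,827.7006
  5     1,750.00     1,696.3231     8,481.6156
  6    51,750.00    49,851.1285   299,106.7709
  Σ                 58,439.4290   324,764.6545
Price P = Σ PV = 58,439.4290.
Macaulay duration = Σ(t·PV) / P = 324,764.6545 / 58,439.4290 = 5.55729 half-year periods.
In years: 5.55729 / 2 = 2.77864 years.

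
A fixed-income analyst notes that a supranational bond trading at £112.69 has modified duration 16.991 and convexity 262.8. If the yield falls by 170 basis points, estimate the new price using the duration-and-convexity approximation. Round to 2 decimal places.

Duration effect: -D_mod·Δy = -16.991 × (-0.017) = +0.288847
Convexity effect: ½·C·(Δy)² = 0.5 × 262.8 × (-0.017)² = +0.0379746
ΔP/P ≈ +0.288847 + 0.0379746 = +0.3268216
New price ≈ 112.69 × (1 + 0.3268216) = 149.519526104.

£149.52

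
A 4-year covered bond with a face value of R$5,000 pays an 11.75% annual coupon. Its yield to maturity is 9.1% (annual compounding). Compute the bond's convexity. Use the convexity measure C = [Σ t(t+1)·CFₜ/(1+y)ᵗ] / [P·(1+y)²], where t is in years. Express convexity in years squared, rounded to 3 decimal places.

With y = 0.091:
  t   CF        PV=CF/(1+0.091)^t    t·PV        t(t+1)·PV
  1       587.50       538.4968       538.4968       1,076.9936
  2       587.50       493.5809       987.1619       2,961.4856
  3       587.50       452.4115     1,357.2344       5,428.9378
  4     5,587.50     3,943.8332    15,775.3326      78,876.6631
  Σ                  5,428.3224    18,658.2257      88,344.0801
P = 5,428.3224.
Convexity = Σ t(t+1)·PV / [P·(1+y)²] = 88,344.0801 / (5,428.3224 × 1.190281) = 13.67295.

13.673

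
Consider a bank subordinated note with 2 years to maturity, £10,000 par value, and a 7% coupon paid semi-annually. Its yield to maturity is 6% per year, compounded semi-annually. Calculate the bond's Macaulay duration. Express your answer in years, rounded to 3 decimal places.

1.902 years

Periodic yield y = 0.03. Discount each cash flow and weight by its period:
  t   CF        PV=CF/(1+0.03)^t    t·PV
  1       350.00       339.8058       339.8058
  2       350.00       329.9086       659.8171
  3       350.00       320.2996       960.8987
  4    10,350.00     9,195.8409    36,783.3638
  Σ                 10,185.8549    38,743.8855
Price P = Σ PV = 10,185.8549.
Macaulay duration = Σ(t·PV) / P = 38,743.8855 / 10,185.8549 = 3.80370 half-year periods.
In years: 3.80370 / 2 = 1.90185 years.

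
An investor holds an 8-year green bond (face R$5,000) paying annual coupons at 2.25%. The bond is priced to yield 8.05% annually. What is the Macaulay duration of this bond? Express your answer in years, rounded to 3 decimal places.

Periodic yield y = 0.0805. Discount each cash flow and weight by its year:
  t   CF        PV=CF/(1+0.0805)^t    t·PV
  1       112.50       104.1185       104.1185
  2       112.50        96.3614       192.7227
  3       112.50        89.1822       267.5466
  4       112.50        82.5379       330.1516
  5       112.50        76.3886       381.9431
  6       112.50        70.6975       424.1848
  7       112.50        65.4303       458.0123
  8     5,112.50     2,751.9159    22,015.3269
  Σ                  3,336.6322    24,174.0066
Price P = Σ PV = 3,336.6322.
Macaulay duration = Σ(t·PV) / P = 24,174.0066 / 3,336.6322 = 7.24503 years.

7.245 years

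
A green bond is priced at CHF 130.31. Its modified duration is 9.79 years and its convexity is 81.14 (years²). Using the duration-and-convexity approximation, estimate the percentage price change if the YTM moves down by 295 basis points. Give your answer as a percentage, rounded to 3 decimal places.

+32.411%

Duration effect: -D_mod·Δy = -9.79 × (-0.0295) = +0.288805
Convexity effect: ½·C·(Δy)² = 0.5 × 81.14 × (-0.0295)² = +0.0353060425
ΔP/P ≈ +0.288805 + 0.0353060425 = +0.3241110425
= +32.41110425%.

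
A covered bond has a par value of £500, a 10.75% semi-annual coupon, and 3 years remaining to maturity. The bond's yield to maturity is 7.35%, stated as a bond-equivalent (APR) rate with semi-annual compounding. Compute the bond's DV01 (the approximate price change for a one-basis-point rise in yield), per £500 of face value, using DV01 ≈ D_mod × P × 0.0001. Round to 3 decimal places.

£0.140

Periodic yield y = 0.03675.
  t   CF        PV=CF/(1+0.03675)^t    t·PV
  1       26.875        25.9224        25.9224
  2       26.875        25.0035        50.0070
  3       26.875        24.1172        72.3515
  4       26.875        23.2623        93.0491
  5       26.875        22.4377       112.1885
  6      526.875       424.2905     2,545.7431
  Σ                    545.0335     2,899.2615
P = 545.0335; D_Mac = 5.31942 half-year periods = 2.65971 yrs; D_mod = 2.56543 yrs.
DV01 ≈ 2.56543 × 545.0335 × 0.0001 = 0.139825.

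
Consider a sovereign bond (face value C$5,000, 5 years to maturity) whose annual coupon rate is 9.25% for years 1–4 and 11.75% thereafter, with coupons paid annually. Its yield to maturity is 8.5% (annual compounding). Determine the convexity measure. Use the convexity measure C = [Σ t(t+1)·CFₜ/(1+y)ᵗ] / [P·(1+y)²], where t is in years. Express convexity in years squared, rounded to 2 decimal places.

With y = 0.085:
  t   CF        PV=CF/(1+0.085)^t    t·PV        t(t+1)·PV
  1       462.50       426.2673       426.2673         852.5346
  2       462.50       392.8731       785.7461       2,357.2384
  3       462.50       362.0950     1,086.2850       4,345.1399
  4       462.50       333.7281     1,334.9124       6,674.5621
  5     5,587.50     3,715.9413    18,579.7065     111,478.2391
  Σ                  5,230.9048    22,212.9173     125,707.7141
P = 5,230.9048.
Convexity = Σ t(t+1)·PV / [P·(1+y)²] = 125,707.7141 / (5,230.9048 × 1.177225) = 20.41388.

20.41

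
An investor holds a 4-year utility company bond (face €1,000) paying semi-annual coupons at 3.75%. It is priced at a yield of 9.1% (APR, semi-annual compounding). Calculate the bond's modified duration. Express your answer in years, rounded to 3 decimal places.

Periodic yield y = 0.0455. First find Macaulay duration:
  t   CF        PV=CF/(1+0.0455)^t    t·PV
  1        18.75        17.9340        17.9340
  2        18.75        17.1535        34.3070
  3        18.75        16.4070        49.2210
  4        18.75        15.6930        62.7719
  5        18.75        15.0100        75.0501
  6        18.75        14.3568        86.1407
  7        18.75        13.7320        96.1238
  8     1,018.75       713.6337     5,709.0693
  Σ                    823.9199     6,130.6177
P = 823.9199; Macaulay duration = 6,130.6177 / 823.9199 = 7.44079 half-year periods = 3.72040 years.
Modified duration = D_Mac / (1 + y) = 3.72040 / 1.0455 = 3.55849 years.

3.558 years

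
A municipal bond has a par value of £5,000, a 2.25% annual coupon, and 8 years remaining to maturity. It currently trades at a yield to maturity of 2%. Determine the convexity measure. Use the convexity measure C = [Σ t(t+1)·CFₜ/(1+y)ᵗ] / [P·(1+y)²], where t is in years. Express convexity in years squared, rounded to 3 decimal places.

With y = 0.02:
  t   CF        PV=CF/(1+0.02)^t    t·PV        t(t+1)·PV
  1       112.50       110.2941       110.2941         220.5882
  2       112.50       108.1315       216.2630         648.7889
  3       112.50       106.0113       318.0338       1,272.1352
  4       112.50       103.9326       415.7304       2,078.6522
  5       112.50       101.8947       509.4736       3,056.8415
  6       112.50        99.8968       599.3807       4,195.6648
  7       112.50        97.9380       685.5661       5,484.5291
  8     5,112.50     4,363.4695    34,907.7562     314,169.8056
  Σ                  5,091.5685    37,762.4979     331,127.0055
P = 5,091.5685.
Convexity = Σ t(t+1)·PV / [P·(1+y)²] = 331,127.0055 / (5,091.5685 × 1.040400) = 62.50902.

62.509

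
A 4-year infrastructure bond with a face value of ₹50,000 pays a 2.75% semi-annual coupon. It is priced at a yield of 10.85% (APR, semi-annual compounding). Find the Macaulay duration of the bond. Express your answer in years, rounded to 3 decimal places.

Periodic yield y = 0.05425. Discount each cash flow and weight by its period:
  t   CF        PV=CF/(1+0.05425)^t    t·PV
  1       687.50       652.1224       652.1224
  2       687.50       618.5652     1,237.1304
  3       687.50       586.7348     1,760.2045
  4       687.50       556.5424     2,226.1696
  5       687.50       527.9036     2,639.5182
  6       687.50       500.7386     3,004.4314
  7       687.50       474.9714     3,324.7996
  8    50,687.50    33,216.3566   265,730.8527
  Σ                 37,133.9350   280,575.2288
Price P = Σ PV = 37,133.9350.
Macaulay duration = Σ(t·PV) / P = 280,575.2288 / 37,133.9350 = 7.55576 half-year periods.
In years: 7.55576 / 2 = 3.77788 years.

3.778 years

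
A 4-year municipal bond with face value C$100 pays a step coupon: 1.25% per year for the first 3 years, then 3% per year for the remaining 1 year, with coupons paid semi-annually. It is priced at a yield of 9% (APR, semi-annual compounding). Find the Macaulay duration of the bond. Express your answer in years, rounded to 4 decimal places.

3.8942 years

Periodic yield y = 0.045. Discount each cash flow and weight by its period:
  t   CF        PV=CF/(1+0.045)^t    t·PV
  1        0.625         0.5981         0.5981
  2        0.625         0.5723         1.1447
  3        0.625         0.5477         1.6431
  4        0.625         0.5241         2.0964
  5        0.625         0.5015         2.5077
  6        0.625         0.4799         2.8796
  7        1.500         1.1022         7.7157
  8      101.500        71.3733       570.9863
  Σ                     75.6992       589.5715
Price P = Σ PV = 75.6992.
Macaulay duration = Σ(t·PV) / P = 589.5715 / 75.6992 = 7.78834 half-year periods.
In years: 7.78834 / 2 = 3.89417 years.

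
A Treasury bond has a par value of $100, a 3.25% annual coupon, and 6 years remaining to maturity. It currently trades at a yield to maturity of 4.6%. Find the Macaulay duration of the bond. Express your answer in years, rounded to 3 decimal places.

5.528 years

Periodic yield y = 0.046. Discount each cash flow and weight by its year:
  t   CF        PV=CF/(1+0.046)^t    t·PV
  1         3.25         3.1071         3.1071
  2         3.25         2.9704         5.9409
  3         3.25         2.8398         8.5194
  4         3.25         2.7149        10.8597
  5         3.25         2.5955        12.9776
  6       103.25        78.8315       472.9892
  Σ                     93.0593       514.3938
Price P = Σ PV = 93.0593.
Macaulay duration = Σ(t·PV) / P = 514.3938 / 93.0593 = 5.52759 years.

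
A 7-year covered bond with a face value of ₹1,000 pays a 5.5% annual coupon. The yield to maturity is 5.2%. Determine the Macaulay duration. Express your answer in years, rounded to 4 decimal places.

Periodic yield y = 0.052. Discount each cash flow and weight by its year:
  t   CF        PV=CF/(1+0.052)^t    t·PV
  1        55.00        52.2814        52.2814
  2        55.00        49.6971        99.3942
  3        55.00        47.2406       141.7218
  4        55.00        44.9055       179.6221
  5        55.00        42.6859       213.4293
  6        55.00        40.5759       243.4554
  7     1,055.00       739.8476     5,178.9333
  Σ                  1,017.2340     6,108.8376
Price P = Σ PV = 1,017.2340.
Macaulay duration = Σ(t·PV) / P = 6,108.8376 / 1,017.2340 = 6.00534 years.

6.0053 years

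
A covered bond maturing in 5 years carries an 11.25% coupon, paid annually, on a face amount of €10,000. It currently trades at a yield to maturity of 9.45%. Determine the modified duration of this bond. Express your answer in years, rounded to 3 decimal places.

Periodic yield y = 0.0945. First find Macaulay duration:
  t   CF        PV=CF/(1+0.0945)^t    t·PV
  1     1,125.00     1,027.8666     1,027.8666
  2     1,125.00       939.1198     1,878.2396
  3     1,125.00       858.0354     2,574.1063
  4     1,125.00       783.9520     3,135.8079
  5    11,125.00     7,083.0644    35,415.3220
  Σ                 10,692.0382    44,031.3424
P = 10,692.0382; Macaulay duration = 44,031.3424 / 10,692.0382 = 4.11814 years.
Modified duration = D_Mac / (1 + y) = 4.11814 / 1.0945 = 3.76258 years.

3.763 years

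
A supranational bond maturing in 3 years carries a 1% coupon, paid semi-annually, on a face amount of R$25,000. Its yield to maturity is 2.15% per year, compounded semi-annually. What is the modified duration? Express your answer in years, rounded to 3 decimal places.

Periodic yield y = 0.01075. First find Macaulay duration:
  t   CF        PV=CF/(1+0.01075)^t    t·PV
  1       125.00       123.6705       123.6705
  2       125.00       122.3552       244.7104
  3       125.00       121.0539       363.1617
  4       125.00       119.7664       479.0656
  5       125.00       118.4926       592.4630
  6    25,125.00    23,563.7046   141,382.2278
  Σ                 24,169.0433   143,185.2992
P = 24,169.0433; Macaulay duration = 143,185.2992 / 24,169.0433 = 5.92433 half-year periods = 2.96216 years.
Modified duration = D_Mac / (1 + y) = 2.96216 / 1.01075 = 2.93066 years.

2.931 years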